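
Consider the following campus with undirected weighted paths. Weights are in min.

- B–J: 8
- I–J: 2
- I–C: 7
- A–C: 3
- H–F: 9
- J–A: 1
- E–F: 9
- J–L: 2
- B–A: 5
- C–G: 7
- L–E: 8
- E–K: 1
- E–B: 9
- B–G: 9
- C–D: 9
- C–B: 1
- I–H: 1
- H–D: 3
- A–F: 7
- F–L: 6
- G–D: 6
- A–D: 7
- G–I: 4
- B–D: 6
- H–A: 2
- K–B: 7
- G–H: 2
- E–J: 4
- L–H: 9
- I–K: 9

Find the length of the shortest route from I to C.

6 min

Shortest distances from I:
I: 0
H: 1  (via I)
J: 2  (via I)
A: 3  (via H)
G: 3  (via H)
D: 4  (via H)
L: 4  (via J)
C: 6  (via A)
Shortest route: I → H → A → C = 6 min.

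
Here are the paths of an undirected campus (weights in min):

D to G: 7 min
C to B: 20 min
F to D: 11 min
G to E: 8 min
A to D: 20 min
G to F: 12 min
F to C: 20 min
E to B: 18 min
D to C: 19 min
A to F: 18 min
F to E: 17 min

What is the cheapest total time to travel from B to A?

Shortest distances from B:
B: 0
E: 18  (via B)
C: 20  (via B)
G: 26  (via E)
D: 33  (via G)
F: 35  (via E)
A: 53  (via D)
Shortest route: B–E–G–D–A = 53 min.

53 min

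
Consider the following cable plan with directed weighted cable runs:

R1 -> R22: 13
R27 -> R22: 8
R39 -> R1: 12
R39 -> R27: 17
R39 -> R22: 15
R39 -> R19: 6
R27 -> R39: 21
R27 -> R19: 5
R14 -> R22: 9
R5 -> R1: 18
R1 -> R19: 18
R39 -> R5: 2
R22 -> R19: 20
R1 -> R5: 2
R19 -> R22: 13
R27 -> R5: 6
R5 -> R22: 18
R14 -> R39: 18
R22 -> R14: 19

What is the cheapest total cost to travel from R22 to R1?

Compare a few routes:
R22 - R14 - R39 - R5 - R1: 19+18+2+18 = 57
R22 - R14 - R39 - R27 - R5 - R1: 19+18+17+6+18 = 78
R22 - R14 - R39 - R1: 19+18+12 = 49
The minimum is 49 via R22 - R14 - R39 - R1.

49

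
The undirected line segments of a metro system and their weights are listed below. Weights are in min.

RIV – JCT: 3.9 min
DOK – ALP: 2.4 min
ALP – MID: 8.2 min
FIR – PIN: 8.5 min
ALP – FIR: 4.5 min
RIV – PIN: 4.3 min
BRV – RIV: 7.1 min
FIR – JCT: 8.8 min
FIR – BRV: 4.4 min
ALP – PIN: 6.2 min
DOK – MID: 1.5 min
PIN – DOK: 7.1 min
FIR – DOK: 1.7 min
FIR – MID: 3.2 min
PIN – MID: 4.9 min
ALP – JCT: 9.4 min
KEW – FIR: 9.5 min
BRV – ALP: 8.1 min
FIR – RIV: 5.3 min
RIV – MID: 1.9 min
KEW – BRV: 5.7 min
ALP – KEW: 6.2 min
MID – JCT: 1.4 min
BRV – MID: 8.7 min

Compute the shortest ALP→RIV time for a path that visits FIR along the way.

9.2 min

Shortest ALP→FIR: ALP–DOK–FIR = 4.1
Shortest FIR→RIV: FIR–MID–RIV = 5.1
Total via FIR: 4.1 + 5.1 = 9.2 min.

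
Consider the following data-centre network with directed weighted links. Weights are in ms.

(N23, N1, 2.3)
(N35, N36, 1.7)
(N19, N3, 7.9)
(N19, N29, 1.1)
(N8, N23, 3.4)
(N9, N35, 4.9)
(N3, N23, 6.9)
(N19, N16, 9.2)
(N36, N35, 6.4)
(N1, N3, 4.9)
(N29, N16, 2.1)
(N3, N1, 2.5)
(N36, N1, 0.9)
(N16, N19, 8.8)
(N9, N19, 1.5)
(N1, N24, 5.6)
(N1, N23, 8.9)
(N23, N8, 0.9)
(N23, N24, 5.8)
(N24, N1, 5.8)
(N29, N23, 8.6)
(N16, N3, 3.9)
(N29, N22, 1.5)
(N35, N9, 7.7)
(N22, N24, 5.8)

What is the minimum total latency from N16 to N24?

Shortest distances from N16:
N16: 0
N3: 3.9  (via N16)
N1: 6.4  (via N3)
N19: 8.8  (via N16)
N29: 9.9  (via N19)
N23: 10.8  (via N3)
N22: 11.4  (via N29)
N8: 11.7  (via N23)
N24: 12  (via N1)
Shortest route: N16–N3–N1–N24 = 12 ms.

12 ms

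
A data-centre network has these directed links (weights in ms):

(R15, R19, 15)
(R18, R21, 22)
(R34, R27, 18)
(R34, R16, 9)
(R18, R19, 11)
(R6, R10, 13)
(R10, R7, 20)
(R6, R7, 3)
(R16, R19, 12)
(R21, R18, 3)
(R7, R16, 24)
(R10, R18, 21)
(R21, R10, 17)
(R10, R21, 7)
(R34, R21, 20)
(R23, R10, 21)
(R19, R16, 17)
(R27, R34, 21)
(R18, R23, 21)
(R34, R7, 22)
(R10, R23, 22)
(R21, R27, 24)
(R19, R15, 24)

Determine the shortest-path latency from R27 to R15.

Settle nodes by increasing distance from R27:
R27: 0
R34: 21  (via R27)
R16: 30  (via R34)
R21: 41  (via R34)
R19: 42  (via R16)
R7: 43  (via R34)
R18: 44  (via R21)
R10: 58  (via R21)
R23: 65  (via R18)
R15: 66  (via R19)
Shortest route: R27 → R34 → R16 → R19 → R15 = 66 ms.

66 ms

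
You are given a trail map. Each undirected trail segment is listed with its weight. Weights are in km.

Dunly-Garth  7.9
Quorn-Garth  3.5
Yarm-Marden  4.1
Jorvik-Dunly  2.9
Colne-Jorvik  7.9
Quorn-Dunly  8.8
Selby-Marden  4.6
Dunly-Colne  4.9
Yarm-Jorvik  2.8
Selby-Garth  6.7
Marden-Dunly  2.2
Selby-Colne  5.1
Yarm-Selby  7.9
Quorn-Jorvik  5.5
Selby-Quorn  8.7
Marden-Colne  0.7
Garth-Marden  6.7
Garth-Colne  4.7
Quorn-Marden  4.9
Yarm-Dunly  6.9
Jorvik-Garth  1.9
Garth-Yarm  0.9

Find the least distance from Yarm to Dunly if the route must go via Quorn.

11.5 km

Shortest Yarm→Quorn: Yarm → Garth → Quorn = 4.4
Best Quorn to Dunly: Quorn → Marden → Dunly costing 7.1
Total via Quorn: 4.4 + 7.1 = 11.5 km.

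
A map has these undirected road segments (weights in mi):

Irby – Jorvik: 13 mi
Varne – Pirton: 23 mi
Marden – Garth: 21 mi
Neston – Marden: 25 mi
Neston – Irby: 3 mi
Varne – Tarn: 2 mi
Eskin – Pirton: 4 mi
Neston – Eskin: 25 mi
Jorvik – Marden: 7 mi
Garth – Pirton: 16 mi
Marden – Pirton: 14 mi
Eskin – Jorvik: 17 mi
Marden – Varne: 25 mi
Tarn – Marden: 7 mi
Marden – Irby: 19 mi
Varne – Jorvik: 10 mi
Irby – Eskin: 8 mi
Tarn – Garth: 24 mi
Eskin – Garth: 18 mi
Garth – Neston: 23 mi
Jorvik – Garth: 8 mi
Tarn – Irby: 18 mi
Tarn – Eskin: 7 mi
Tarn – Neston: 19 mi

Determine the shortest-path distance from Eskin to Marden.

Shortest distances from Eskin:
Eskin: 0
Pirton: 4  (via Eskin)
Tarn: 7  (via Eskin)
Irby: 8  (via Eskin)
Varne: 9  (via Tarn)
Neston: 11  (via Irby)
Marden: 14  (via Tarn)
Shortest route: Eskin–Tarn–Marden = 14 mi.

14 mi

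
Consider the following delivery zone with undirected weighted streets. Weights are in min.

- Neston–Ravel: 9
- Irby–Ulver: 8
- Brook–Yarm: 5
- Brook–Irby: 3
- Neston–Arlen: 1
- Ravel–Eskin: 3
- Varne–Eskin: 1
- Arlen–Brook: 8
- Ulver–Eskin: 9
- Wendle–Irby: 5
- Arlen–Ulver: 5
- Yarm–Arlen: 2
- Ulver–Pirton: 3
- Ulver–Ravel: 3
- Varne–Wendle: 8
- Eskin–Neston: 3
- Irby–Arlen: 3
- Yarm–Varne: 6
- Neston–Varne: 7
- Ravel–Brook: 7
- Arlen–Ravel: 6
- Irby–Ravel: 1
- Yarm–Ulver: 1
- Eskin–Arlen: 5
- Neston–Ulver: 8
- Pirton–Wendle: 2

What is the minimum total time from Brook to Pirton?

9 min

Enumerating some paths:
Brook–Yarm–Ulver–Pirton: 5+1+3 = 9
Brook–Irby–Ravel–Ulver–Pirton: 3+1+3+3 = 10
Cheapest is Brook–Yarm–Ulver–Pirton at 9 min.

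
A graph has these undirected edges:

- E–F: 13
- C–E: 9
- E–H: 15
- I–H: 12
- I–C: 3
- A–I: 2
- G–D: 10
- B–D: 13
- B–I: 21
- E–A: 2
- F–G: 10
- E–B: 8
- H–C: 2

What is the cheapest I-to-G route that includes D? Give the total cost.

Best I to D: I → A → E → B → D costing 25
Best D to G: D → G costing 10
Total via D: 25 + 10 = 35.

35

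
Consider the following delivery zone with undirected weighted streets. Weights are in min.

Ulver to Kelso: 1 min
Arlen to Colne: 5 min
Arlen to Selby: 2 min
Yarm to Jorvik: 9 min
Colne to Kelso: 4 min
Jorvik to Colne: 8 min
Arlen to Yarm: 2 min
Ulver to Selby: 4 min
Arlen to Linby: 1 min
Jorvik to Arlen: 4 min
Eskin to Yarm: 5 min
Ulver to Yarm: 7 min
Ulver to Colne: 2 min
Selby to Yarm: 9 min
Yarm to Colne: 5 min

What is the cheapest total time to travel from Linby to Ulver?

7 min

Shortest distances from Linby:
Linby: 0
Arlen: 1  (via Linby)
Yarm: 3  (via Arlen)
Selby: 3  (via Arlen)
Jorvik: 5  (via Arlen)
Colne: 6  (via Arlen)
Ulver: 7  (via Selby)
Shortest route: Linby–Arlen–Selby–Ulver = 7 min.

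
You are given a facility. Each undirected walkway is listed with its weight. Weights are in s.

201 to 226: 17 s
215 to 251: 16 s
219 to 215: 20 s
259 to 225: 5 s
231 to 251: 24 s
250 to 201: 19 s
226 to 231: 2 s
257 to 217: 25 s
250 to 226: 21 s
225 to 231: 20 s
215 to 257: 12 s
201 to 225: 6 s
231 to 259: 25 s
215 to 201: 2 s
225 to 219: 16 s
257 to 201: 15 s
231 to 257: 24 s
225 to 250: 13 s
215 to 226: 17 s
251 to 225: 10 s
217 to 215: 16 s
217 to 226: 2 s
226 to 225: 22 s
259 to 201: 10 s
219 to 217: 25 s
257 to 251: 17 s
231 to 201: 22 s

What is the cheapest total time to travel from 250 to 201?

Compare a few routes:
250 - 225 - 259 - 201: 13+5+10 = 28
250 - 201: 19 = 19
Cheapest is 250 - 201 at 19 s.

19 s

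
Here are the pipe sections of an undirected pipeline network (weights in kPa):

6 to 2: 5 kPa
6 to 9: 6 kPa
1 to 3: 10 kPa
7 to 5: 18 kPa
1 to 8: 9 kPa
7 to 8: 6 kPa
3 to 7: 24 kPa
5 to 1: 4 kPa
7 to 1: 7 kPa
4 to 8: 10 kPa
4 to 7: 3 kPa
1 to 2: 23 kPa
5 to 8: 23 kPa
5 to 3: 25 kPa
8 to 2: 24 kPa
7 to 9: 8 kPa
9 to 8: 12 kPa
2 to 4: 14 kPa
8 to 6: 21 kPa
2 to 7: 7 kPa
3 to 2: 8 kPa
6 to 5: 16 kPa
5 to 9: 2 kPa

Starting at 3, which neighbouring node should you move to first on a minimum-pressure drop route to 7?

Enumerating some paths:
3 - 1 - 7: 10+7 = 17
3 - 2 - 7: 8+7 = 15
3 - 1 - 5 - 9 - 7: 10+4+2+8 = 24
Cheapest is 3 - 2 - 7 at 15 kPa.
So from 3 the first move is to 2.

2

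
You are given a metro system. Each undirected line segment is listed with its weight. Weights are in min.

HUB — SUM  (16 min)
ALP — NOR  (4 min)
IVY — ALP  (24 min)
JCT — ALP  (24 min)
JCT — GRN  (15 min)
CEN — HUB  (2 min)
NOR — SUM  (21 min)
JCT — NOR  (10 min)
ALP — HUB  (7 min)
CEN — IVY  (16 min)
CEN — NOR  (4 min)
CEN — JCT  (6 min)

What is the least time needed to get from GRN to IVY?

37 min

Compare a few routes:
GRN - JCT - NOR - CEN - IVY: 15+10+4+16 = 45
GRN - JCT - CEN - IVY: 15+6+16 = 37
The minimum is 37 min via GRN - JCT - CEN - IVY.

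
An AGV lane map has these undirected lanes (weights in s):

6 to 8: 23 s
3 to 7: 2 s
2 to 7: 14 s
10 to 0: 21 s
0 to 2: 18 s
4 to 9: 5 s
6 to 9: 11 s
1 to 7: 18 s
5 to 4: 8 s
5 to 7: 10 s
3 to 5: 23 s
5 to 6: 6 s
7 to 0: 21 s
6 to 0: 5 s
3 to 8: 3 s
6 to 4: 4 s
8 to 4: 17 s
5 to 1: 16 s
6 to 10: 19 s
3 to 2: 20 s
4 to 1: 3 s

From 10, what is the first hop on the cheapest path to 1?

6

Compare a few routes:
10 - 0 - 6 - 4 - 1: 21+5+4+3 = 33
10 - 6 - 4 - 1: 19+4+3 = 26
Cheapest is 10 - 6 - 4 - 1 at 26 s.
So from 10 the first move is to 6.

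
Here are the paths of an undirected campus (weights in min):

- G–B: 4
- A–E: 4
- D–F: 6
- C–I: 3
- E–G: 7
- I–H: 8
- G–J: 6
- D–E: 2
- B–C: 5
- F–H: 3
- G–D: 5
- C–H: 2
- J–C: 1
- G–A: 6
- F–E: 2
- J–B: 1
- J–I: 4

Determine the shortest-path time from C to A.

Shortest distances from C:
C: 0
J: 1  (via C)
B: 2  (via J)
H: 2  (via C)
I: 3  (via C)
F: 5  (via H)
G: 6  (via B)
E: 7  (via F)
D: 9  (via E)
A: 11  (via E)
Shortest route: C → H → F → E → A = 11 min.

11 min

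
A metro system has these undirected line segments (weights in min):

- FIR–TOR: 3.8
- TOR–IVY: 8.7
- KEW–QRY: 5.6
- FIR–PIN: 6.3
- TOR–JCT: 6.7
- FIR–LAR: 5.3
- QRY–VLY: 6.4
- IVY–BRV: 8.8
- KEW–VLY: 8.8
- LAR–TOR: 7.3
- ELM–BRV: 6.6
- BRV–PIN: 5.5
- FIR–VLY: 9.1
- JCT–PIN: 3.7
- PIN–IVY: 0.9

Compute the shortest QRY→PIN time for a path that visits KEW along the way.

29.8 min

Shortest QRY→KEW: QRY → KEW = 5.6
Shortest KEW→PIN: KEW → VLY → FIR → PIN = 24.2
Total via KEW: 5.6 + 24.2 = 29.8 min.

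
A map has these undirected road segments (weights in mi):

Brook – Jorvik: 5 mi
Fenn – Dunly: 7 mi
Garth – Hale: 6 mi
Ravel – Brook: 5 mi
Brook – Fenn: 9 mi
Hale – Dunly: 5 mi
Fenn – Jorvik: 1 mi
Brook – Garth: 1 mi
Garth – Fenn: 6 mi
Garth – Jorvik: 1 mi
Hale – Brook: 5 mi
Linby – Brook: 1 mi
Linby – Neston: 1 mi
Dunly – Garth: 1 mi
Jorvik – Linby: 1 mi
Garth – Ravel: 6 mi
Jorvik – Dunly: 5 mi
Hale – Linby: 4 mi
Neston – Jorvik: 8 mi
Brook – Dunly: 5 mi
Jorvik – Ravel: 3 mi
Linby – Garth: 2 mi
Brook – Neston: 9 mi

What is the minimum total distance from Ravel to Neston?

Settle nodes by increasing distance from Ravel:
Ravel: 0
Jorvik: 3  (via Ravel)
Linby: 4  (via Jorvik)
Garth: 4  (via Jorvik)
Fenn: 4  (via Jorvik)
Neston: 5  (via Linby)
Shortest route: Ravel → Jorvik → Linby → Neston = 5 mi.

5 mi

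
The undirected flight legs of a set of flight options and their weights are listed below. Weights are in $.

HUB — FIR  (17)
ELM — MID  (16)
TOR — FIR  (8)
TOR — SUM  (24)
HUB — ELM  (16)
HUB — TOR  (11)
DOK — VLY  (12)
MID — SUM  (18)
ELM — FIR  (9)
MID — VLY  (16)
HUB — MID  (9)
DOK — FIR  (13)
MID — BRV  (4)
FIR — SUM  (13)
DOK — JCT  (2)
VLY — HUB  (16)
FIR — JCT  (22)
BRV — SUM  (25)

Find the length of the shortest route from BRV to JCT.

Compare a few routes:
BRV - MID - HUB - FIR - DOK - JCT: 4+9+17+13+2 = 45
BRV - MID - HUB - VLY - DOK - JCT: 4+9+16+12+2 = 43
BRV - MID - ELM - FIR - DOK - JCT: 4+16+9+13+2 = 44
BRV - MID - VLY - DOK - JCT: 4+16+12+2 = 34
Cheapest is BRV - MID - VLY - DOK - JCT at $34.

$34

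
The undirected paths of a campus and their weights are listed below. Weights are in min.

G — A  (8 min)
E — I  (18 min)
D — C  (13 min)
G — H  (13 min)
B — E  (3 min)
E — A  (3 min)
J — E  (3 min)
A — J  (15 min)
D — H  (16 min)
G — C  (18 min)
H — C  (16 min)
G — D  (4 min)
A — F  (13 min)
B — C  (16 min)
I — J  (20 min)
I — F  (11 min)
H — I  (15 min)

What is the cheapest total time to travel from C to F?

35 min

Settle nodes by increasing distance from C:
C: 0
D: 13  (via C)
B: 16  (via C)
H: 16  (via C)
G: 17  (via D)
E: 19  (via B)
A: 22  (via E)
J: 22  (via E)
I: 31  (via H)
F: 35  (via A)
Shortest route: C → B → E → A → F = 35 min.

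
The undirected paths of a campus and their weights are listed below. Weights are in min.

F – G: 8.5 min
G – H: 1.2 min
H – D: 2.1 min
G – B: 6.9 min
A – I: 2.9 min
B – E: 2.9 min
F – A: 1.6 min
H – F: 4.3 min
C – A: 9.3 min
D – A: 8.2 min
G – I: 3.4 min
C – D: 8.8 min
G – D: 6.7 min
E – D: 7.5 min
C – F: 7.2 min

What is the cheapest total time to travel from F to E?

13.9 min

Running Dijkstra from F:
F: 0
A: 1.6  (via F)
H: 4.3  (via F)
I: 4.5  (via A)
G: 5.5  (via H)
D: 6.4  (via H)
C: 7.2  (via F)
B: 12.4  (via G)
E: 13.9  (via D)
Shortest route: F–H–D–E = 13.9 min.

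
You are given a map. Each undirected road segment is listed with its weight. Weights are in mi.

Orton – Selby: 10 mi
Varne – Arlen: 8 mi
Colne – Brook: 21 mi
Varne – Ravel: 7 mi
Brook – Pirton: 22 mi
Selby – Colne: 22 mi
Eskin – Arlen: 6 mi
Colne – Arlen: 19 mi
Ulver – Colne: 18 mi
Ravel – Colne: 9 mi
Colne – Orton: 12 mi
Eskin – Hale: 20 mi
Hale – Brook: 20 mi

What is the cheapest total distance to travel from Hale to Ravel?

Candidate routes:
Hale - Eskin - Arlen - Varne - Ravel: 20+6+8+7 = 41
Hale - Brook - Colne - Ravel: 20+21+9 = 50
Hale - Eskin - Arlen - Colne - Ravel: 20+6+19+9 = 54
The minimum is 41 mi via Hale - Eskin - Arlen - Varne - Ravel.

41 mi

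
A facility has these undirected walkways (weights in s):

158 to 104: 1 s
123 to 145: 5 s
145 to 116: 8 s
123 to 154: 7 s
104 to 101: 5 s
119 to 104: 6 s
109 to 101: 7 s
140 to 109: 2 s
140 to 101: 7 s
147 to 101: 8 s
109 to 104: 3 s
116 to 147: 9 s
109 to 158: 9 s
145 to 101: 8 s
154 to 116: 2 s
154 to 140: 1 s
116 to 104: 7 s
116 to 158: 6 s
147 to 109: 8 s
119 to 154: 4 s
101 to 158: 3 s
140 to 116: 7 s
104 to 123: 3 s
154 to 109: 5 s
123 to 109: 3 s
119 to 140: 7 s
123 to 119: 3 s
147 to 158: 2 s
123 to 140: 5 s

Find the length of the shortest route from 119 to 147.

9 s

Enumerating some paths:
119–104–158–147: 6+1+2 = 9
119–154–116–158–147: 4+2+6+2 = 14
119–123–109–104–158–147: 3+3+3+1+2 = 12
119–154–140–109–104–158–147: 4+1+2+3+1+2 = 13
Cheapest is 119–104–158–147 at 9 s.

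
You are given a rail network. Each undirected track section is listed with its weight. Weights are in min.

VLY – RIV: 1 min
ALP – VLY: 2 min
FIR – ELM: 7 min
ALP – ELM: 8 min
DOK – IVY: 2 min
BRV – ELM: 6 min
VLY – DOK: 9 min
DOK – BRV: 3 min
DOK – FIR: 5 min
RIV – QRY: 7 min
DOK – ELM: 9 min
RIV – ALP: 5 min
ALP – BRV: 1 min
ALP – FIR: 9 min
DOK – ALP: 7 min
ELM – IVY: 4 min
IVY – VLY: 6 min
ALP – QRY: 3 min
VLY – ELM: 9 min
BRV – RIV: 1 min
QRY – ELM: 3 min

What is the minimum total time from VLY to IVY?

Candidate routes:
VLY - RIV - BRV - DOK - IVY: 1+1+3+2 = 7
VLY - DOK - IVY: 9+2 = 11
VLY - IVY: 6 = 6
VLY - ALP - BRV - DOK - IVY: 2+1+3+2 = 8
The minimum is 6 min via VLY - IVY.

6 min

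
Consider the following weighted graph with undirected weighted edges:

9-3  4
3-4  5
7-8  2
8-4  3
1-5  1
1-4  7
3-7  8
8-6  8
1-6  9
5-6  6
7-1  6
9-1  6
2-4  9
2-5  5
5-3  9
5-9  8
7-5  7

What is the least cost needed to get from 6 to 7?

Running Dijkstra from 6:
6: 0
5: 6  (via 6)
1: 7  (via 5)
8: 8  (via 6)
7: 10  (via 8)
Shortest route: 6 → 8 → 7 = 10.

10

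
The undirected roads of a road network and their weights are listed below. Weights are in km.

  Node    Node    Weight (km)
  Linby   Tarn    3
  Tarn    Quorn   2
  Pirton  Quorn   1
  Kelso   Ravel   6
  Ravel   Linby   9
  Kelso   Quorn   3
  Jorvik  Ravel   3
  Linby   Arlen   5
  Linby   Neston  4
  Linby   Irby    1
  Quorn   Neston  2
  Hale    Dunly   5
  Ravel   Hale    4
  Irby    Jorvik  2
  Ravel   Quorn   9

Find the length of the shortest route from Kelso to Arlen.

Compare a few routes:
Kelso - Quorn - Neston - Linby - Arlen: 3+2+4+5 = 14
Kelso - Quorn - Tarn - Linby - Arlen: 3+2+3+5 = 13
Cheapest is Kelso - Quorn - Tarn - Linby - Arlen at 13 km.

13 km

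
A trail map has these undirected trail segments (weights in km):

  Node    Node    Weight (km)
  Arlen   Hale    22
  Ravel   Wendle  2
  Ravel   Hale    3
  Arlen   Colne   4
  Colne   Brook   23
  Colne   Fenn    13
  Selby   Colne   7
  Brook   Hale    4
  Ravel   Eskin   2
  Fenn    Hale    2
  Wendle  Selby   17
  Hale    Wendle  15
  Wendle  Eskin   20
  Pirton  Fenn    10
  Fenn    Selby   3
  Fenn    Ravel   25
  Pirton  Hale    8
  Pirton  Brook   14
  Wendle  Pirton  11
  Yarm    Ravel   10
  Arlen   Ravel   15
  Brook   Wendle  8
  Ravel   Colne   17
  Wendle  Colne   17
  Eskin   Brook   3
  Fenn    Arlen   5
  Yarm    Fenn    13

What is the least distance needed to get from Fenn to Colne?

9 km

Settle nodes by increasing distance from Fenn:
Fenn: 0
Hale: 2  (via Fenn)
Selby: 3  (via Fenn)
Ravel: 5  (via Hale)
Arlen: 5  (via Fenn)
Brook: 6  (via Hale)
Eskin: 7  (via Ravel)
Wendle: 7  (via Ravel)
Colne: 9  (via Arlen)
Shortest route: Fenn → Arlen → Colne = 9 km.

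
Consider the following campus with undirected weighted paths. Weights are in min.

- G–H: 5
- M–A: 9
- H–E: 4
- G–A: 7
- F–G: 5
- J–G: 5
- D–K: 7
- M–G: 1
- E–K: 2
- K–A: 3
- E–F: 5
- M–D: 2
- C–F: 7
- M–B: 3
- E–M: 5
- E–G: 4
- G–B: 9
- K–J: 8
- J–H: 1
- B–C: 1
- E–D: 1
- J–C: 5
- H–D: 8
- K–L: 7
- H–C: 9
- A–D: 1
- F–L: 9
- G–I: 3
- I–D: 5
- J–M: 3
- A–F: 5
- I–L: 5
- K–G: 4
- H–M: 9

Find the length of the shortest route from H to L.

13 min

Candidate routes:
H–E–D–I–L: 4+1+5+5 = 15
H–J–G–I–L: 1+5+3+5 = 14
H–E–K–L: 4+2+7 = 13
H–E–G–I–L: 4+4+3+5 = 16
Cheapest is H–E–K–L at 13 min.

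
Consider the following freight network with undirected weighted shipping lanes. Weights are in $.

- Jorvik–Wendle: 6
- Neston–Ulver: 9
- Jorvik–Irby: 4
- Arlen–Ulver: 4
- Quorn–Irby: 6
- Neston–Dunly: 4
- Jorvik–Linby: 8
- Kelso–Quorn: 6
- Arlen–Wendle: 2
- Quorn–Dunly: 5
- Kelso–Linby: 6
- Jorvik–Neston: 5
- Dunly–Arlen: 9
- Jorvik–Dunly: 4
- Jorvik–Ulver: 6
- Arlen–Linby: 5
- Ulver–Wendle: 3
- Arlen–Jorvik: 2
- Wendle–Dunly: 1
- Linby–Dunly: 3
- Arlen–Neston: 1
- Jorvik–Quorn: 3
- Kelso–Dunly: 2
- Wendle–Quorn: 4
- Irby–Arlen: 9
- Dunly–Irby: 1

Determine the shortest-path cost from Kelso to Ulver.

Shortest distances from Kelso:
Kelso: 0
Dunly: 2  (via Kelso)
Irby: 3  (via Dunly)
Wendle: 3  (via Dunly)
Arlen: 5  (via Wendle)
Linby: 5  (via Dunly)
Jorvik: 6  (via Dunly)
Quorn: 6  (via Kelso)
Neston: 6  (via Dunly)
Ulver: 6  (via Wendle)
Shortest route: Kelso–Dunly–Wendle–Ulver = $6.

$6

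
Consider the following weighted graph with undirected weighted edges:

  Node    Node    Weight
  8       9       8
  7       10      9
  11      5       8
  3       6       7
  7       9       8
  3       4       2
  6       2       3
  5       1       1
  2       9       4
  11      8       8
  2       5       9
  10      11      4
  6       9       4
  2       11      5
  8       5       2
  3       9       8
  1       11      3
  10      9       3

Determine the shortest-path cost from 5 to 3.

18

Enumerating some paths:
5–1–11–2–6–3: 1+3+5+3+7 = 19
5–8–9–3: 2+8+8 = 18
The minimum is 18 via 5–8–9–3.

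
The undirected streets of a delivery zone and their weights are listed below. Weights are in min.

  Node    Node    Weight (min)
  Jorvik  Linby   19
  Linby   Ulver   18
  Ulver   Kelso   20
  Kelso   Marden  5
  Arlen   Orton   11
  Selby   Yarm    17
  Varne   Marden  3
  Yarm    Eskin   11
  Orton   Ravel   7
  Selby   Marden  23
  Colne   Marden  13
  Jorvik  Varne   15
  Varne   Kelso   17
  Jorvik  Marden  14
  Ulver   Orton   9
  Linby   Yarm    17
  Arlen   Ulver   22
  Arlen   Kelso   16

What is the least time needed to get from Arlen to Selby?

Shortest distances from Arlen:
Arlen: 0
Orton: 11  (via Arlen)
Kelso: 16  (via Arlen)
Ravel: 18  (via Orton)
Ulver: 20  (via Orton)
Marden: 21  (via Kelso)
Varne: 24  (via Marden)
Colne: 34  (via Marden)
Jorvik: 35  (via Marden)
Linby: 38  (via Ulver)
Selby: 44  (via Marden)
Shortest route: Arlen → Kelso → Marden → Selby = 44 min.

44 min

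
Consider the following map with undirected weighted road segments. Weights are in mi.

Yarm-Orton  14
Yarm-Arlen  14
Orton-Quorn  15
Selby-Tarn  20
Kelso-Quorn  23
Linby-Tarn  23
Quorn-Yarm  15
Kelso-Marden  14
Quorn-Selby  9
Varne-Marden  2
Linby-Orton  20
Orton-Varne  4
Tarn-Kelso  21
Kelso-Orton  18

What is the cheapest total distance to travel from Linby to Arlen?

48 mi

Settle nodes by increasing distance from Linby:
Linby: 0
Orton: 20  (via Linby)
Tarn: 23  (via Linby)
Varne: 24  (via Orton)
Marden: 26  (via Varne)
Yarm: 34  (via Orton)
Quorn: 35  (via Orton)
Kelso: 38  (via Orton)
Selby: 43  (via Tarn)
Arlen: 48  (via Yarm)
Shortest route: Linby → Orton → Yarm → Arlen = 48 mi.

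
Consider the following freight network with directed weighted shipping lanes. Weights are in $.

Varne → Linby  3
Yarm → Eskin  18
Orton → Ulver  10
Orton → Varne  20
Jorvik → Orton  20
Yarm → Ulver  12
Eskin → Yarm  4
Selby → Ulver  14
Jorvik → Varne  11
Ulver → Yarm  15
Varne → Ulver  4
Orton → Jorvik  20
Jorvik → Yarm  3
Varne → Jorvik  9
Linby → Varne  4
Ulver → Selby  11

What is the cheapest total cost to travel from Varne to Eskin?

Settle nodes by increasing distance from Varne:
Varne: 0
Linby: 3  (via Varne)
Ulver: 4  (via Varne)
Jorvik: 9  (via Varne)
Yarm: 12  (via Jorvik)
Selby: 15  (via Ulver)
Orton: 29  (via Jorvik)
Eskin: 30  (via Yarm)
Shortest route: Varne → Jorvik → Yarm → Eskin = $30.

$30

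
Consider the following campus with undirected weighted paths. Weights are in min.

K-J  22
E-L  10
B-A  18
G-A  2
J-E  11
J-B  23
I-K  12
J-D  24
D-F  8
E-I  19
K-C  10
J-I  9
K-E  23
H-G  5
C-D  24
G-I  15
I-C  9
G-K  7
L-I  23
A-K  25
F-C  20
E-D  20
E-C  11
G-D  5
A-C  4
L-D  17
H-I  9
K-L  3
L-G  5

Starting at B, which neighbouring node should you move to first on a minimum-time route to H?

Enumerating some paths:
B → A → G → H: 18+2+5 = 25
B → J → I → H: 23+9+9 = 41
B → A → G → I → H: 18+2+15+9 = 44
B → A → C → I → H: 18+4+9+9 = 40
Cheapest is B → A → G → H at 25 min.
So from B the first move is to A.

A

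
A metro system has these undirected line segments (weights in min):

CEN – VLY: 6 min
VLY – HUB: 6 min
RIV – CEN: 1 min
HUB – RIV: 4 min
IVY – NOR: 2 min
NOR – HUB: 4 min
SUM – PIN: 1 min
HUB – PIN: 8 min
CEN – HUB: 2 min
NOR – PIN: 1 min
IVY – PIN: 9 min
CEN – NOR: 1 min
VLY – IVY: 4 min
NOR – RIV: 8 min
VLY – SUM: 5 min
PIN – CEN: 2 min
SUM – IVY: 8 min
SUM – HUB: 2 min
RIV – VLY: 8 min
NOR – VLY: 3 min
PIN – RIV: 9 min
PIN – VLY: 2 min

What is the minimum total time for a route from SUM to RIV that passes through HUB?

Best SUM to HUB: SUM–HUB costing 2
Shortest HUB→RIV: HUB–CEN–RIV = 3
Total via HUB: 2 + 3 = 5 min.

5 min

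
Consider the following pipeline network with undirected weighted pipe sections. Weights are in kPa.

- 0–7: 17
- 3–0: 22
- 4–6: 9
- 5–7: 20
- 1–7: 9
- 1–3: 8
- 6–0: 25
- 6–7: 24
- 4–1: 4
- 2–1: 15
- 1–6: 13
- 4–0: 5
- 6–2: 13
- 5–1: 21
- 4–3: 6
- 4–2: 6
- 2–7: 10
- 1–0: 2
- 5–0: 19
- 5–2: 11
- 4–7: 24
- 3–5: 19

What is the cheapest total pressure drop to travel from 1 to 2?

Candidate routes:
1–4–2: 4+6 = 10
1–0–4–2: 2+5+6 = 13
Cheapest is 1–4–2 at 10 kPa.

10 kPa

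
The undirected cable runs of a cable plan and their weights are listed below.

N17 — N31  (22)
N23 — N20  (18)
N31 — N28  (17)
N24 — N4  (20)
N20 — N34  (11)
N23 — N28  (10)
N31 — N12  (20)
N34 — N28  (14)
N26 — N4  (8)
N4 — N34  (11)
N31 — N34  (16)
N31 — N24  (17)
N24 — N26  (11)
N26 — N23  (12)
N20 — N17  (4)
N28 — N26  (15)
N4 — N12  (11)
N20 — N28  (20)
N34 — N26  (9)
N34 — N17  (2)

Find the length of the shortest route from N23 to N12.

Running Dijkstra from N23:
N23: 0
N28: 10  (via N23)
N26: 12  (via N23)
N20: 18  (via N23)
N4: 20  (via N26)
N34: 21  (via N26)
N17: 22  (via N20)
N24: 23  (via N26)
N31: 27  (via N28)
N12: 31  (via N4)
Shortest route: N23 → N26 → N4 → N12 = 31.

31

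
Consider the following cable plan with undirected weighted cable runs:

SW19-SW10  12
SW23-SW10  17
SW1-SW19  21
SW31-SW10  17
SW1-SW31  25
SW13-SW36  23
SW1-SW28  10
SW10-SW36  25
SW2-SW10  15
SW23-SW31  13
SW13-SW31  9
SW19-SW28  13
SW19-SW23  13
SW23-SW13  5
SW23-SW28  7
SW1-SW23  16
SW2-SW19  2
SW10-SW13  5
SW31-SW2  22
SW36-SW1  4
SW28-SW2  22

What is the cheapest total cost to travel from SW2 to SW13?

19

Shortest distances from SW2:
SW2: 0
SW19: 2  (via SW2)
SW10: 14  (via SW19)
SW23: 15  (via SW19)
SW28: 15  (via SW19)
SW13: 19  (via SW10)
Shortest route: SW2–SW19–SW10–SW13 = 19.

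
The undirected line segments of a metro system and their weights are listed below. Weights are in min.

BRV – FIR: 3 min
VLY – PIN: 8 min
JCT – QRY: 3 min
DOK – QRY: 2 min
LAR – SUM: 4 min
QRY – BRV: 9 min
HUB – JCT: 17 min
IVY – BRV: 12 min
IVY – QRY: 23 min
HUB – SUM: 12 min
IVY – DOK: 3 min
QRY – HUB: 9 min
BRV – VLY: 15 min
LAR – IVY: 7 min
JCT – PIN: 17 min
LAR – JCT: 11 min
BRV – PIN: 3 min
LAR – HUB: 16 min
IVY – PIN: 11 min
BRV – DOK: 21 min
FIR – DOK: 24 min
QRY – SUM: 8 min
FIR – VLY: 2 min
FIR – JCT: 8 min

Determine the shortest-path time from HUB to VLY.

22 min

Settle nodes by increasing distance from HUB:
HUB: 0
QRY: 9  (via HUB)
DOK: 11  (via QRY)
JCT: 12  (via QRY)
SUM: 12  (via HUB)
IVY: 14  (via DOK)
LAR: 16  (via HUB)
BRV: 18  (via QRY)
FIR: 20  (via JCT)
PIN: 21  (via BRV)
VLY: 22  (via FIR)
Shortest route: HUB → QRY → JCT → FIR → VLY = 22 min.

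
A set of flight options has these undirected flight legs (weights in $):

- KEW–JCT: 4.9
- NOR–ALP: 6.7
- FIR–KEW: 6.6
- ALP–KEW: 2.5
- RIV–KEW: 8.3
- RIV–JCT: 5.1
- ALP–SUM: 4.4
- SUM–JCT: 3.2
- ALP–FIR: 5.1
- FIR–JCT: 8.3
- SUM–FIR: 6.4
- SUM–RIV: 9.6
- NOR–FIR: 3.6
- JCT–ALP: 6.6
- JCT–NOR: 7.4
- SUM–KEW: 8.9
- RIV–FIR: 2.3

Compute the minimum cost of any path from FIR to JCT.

$7.4

Shortest distances from FIR:
FIR: 0
RIV: 2.3  (via FIR)
NOR: 3.6  (via FIR)
ALP: 5.1  (via FIR)
SUM: 6.4  (via FIR)
KEW: 6.6  (via FIR)
JCT: 7.4  (via RIV)
Shortest route: FIR–RIV–JCT = $7.4.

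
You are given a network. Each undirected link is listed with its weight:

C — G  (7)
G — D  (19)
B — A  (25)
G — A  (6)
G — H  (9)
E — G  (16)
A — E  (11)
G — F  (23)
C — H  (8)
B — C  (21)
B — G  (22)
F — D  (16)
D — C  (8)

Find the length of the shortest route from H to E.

25

Shortest distances from H:
H: 0
C: 8  (via H)
G: 9  (via H)
A: 15  (via G)
D: 16  (via C)
E: 25  (via G)
Shortest route: H → G → E = 25.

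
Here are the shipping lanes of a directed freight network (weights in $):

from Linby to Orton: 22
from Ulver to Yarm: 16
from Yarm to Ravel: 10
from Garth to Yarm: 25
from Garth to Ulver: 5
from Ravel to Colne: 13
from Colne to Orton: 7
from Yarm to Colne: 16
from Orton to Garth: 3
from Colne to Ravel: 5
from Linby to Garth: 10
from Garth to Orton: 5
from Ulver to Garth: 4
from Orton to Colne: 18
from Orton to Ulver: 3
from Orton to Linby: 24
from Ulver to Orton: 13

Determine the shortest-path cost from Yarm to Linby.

$47

Candidate routes:
Yarm - Colne - Orton - Linby: 16+7+24 = 47
Yarm - Ravel - Colne - Orton - Linby: 10+13+7+24 = 54
The minimum is $47 via Yarm - Colne - Orton - Linby.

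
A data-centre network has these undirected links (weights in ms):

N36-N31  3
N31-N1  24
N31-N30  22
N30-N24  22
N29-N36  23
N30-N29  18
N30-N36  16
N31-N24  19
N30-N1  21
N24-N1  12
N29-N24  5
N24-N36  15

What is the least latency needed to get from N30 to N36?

Enumerating some paths:
N30 - N31 - N36: 22+3 = 25
N30 - N36: 16 = 16
The minimum is 16 ms via N30 - N36.

16 ms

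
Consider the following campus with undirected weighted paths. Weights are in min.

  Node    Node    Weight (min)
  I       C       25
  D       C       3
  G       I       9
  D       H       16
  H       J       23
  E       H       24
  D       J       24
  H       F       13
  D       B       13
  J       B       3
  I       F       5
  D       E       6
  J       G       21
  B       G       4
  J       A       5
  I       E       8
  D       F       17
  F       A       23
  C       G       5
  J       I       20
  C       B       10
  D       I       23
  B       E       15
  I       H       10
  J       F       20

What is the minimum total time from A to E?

23 min

Shortest distances from A:
A: 0
J: 5  (via A)
B: 8  (via J)
G: 12  (via B)
C: 17  (via G)
D: 20  (via C)
I: 21  (via G)
E: 23  (via B)
Shortest route: A → J → B → E = 23 min.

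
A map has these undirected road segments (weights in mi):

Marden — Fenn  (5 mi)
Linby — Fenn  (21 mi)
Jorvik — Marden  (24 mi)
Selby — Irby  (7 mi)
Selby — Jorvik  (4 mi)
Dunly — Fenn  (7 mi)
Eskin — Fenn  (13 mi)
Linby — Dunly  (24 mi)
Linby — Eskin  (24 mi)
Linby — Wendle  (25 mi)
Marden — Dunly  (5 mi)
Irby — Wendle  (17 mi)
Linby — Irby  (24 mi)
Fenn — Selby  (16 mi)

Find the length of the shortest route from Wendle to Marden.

45 mi

Enumerating some paths:
Wendle–Linby–Fenn–Marden: 25+21+5 = 51
Wendle–Irby–Selby–Fenn–Marden: 17+7+16+5 = 45
Cheapest is Wendle–Irby–Selby–Fenn–Marden at 45 mi.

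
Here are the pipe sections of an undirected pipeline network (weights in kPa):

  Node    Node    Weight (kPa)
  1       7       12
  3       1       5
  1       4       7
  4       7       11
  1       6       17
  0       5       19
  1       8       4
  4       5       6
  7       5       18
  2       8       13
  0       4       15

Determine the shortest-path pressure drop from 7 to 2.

29 kPa

Candidate routes:
7–5–4–1–8–2: 18+6+7+4+13 = 48
7–1–8–2: 12+4+13 = 29
7–4–1–8–2: 11+7+4+13 = 35
Cheapest is 7–1–8–2 at 29 kPa.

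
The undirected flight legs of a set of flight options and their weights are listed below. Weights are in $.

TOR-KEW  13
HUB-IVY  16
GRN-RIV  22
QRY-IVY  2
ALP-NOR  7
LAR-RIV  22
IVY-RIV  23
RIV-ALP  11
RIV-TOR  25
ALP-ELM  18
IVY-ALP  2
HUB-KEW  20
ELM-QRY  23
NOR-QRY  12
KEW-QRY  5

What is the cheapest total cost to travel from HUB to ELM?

$36

Settle nodes by increasing distance from HUB:
HUB: 0
IVY: 16  (via HUB)
ALP: 18  (via IVY)
QRY: 18  (via IVY)
KEW: 20  (via HUB)
NOR: 25  (via ALP)
RIV: 29  (via ALP)
TOR: 33  (via KEW)
ELM: 36  (via ALP)
Shortest route: HUB–IVY–ALP–ELM = $36.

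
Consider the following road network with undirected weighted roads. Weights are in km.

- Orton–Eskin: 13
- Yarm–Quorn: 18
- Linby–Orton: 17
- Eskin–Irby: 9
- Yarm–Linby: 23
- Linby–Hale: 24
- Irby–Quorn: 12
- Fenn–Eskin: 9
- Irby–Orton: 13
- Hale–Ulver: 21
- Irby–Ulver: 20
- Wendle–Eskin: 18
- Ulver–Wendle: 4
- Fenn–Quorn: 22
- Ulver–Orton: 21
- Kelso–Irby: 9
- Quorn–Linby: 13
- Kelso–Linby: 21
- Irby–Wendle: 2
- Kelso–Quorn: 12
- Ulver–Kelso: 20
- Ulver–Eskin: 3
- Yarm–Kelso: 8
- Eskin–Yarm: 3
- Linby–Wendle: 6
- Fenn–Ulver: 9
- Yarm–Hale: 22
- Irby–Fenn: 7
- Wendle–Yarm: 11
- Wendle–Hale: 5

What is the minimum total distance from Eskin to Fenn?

9 km

Enumerating some paths:
Eskin - Ulver - Fenn: 3+9 = 12
Eskin - Fenn: 9 = 9
The minimum is 9 km via Eskin - Fenn.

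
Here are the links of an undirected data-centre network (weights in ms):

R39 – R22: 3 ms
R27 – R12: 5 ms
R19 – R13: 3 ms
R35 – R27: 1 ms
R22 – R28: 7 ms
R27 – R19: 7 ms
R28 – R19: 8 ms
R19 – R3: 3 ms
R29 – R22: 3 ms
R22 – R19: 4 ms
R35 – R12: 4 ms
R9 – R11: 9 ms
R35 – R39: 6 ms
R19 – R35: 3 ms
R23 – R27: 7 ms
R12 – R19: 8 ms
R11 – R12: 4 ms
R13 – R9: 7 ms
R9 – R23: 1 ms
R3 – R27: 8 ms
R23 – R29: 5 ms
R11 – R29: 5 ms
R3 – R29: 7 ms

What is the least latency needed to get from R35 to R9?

Candidate routes:
R35 - R12 - R27 - R23 - R9: 4+5+7+1 = 17
R35 - R19 - R22 - R29 - R23 - R9: 3+4+3+5+1 = 16
R35 - R19 - R13 - R9: 3+3+7 = 13
R35 - R27 - R23 - R9: 1+7+1 = 9
The minimum is 9 ms via R35 - R27 - R23 - R9.

9 ms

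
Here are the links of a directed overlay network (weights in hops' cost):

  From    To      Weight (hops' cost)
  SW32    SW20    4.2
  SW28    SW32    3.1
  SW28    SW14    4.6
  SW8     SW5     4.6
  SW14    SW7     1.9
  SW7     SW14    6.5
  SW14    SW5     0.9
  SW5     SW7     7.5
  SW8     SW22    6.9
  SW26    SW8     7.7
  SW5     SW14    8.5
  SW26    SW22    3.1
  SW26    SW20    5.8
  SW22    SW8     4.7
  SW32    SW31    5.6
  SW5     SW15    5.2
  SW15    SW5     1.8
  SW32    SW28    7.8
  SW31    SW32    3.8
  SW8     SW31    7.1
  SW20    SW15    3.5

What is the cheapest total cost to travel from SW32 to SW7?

Running Dijkstra from SW32:
SW32: 0
SW20: 4.2  (via SW32)
SW31: 5.6  (via SW32)
SW15: 7.7  (via SW20)
SW28: 7.8  (via SW32)
SW5: 9.5  (via SW15)
SW14: 12.4  (via SW28)
SW7: 14.3  (via SW14)
Shortest route: SW32–SW28–SW14–SW7 = 14.3 hops' cost.

14.3 hops' cost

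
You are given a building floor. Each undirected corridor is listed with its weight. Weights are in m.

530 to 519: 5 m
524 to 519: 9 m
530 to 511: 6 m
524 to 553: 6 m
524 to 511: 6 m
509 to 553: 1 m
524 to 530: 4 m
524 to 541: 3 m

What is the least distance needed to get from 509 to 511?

Settle nodes by increasing distance from 509:
509: 0
553: 1  (via 509)
524: 7  (via 553)
541: 10  (via 524)
530: 11  (via 524)
511: 13  (via 524)
Shortest route: 509–553–524–511 = 13 m.

13 m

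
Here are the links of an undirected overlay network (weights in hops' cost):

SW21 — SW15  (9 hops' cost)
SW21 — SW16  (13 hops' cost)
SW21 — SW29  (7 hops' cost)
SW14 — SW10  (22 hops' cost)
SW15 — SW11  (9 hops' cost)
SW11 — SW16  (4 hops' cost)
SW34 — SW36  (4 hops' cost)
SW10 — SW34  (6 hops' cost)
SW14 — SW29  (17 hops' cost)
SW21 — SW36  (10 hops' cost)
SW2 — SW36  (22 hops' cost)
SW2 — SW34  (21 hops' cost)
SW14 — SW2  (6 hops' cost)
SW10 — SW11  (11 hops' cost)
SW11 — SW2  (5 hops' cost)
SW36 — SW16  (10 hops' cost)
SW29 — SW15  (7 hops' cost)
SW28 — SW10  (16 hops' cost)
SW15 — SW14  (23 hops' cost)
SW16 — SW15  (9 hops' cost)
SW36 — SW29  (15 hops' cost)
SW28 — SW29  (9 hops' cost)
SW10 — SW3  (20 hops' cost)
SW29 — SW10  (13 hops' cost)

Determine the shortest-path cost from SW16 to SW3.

35 hops' cost

Shortest distances from SW16:
SW16: 0
SW11: 4  (via SW16)
SW15: 9  (via SW16)
SW2: 9  (via SW11)
SW36: 10  (via SW16)
SW21: 13  (via SW16)
SW34: 14  (via SW36)
SW14: 15  (via SW2)
SW10: 15  (via SW11)
SW29: 16  (via SW15)
SW28: 25  (via SW29)
SW3: 35  (via SW10)
Shortest route: SW16–SW11–SW10–SW3 = 35 hops' cost.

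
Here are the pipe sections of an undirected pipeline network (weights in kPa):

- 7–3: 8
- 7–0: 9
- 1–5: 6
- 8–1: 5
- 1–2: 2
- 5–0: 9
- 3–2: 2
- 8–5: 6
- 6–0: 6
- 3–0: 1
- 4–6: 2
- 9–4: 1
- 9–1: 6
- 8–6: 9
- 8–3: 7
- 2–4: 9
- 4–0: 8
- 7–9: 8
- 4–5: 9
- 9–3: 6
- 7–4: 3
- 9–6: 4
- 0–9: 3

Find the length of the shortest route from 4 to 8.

11 kPa

Enumerating some paths:
4–9–1–8: 1+6+5 = 12
4–9–0–3–2–1–8: 1+3+1+2+2+5 = 14
4–6–8: 2+9 = 11
4–9–0–3–8: 1+3+1+7 = 12
Cheapest is 4–6–8 at 11 kPa.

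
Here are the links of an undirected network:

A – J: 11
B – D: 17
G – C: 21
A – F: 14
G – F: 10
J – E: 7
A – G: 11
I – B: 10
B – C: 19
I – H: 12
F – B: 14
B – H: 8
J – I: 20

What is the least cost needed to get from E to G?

Settle nodes by increasing distance from E:
E: 0
J: 7  (via E)
A: 18  (via J)
I: 27  (via J)
G: 29  (via A)
Shortest route: E–J–A–G = 29.

29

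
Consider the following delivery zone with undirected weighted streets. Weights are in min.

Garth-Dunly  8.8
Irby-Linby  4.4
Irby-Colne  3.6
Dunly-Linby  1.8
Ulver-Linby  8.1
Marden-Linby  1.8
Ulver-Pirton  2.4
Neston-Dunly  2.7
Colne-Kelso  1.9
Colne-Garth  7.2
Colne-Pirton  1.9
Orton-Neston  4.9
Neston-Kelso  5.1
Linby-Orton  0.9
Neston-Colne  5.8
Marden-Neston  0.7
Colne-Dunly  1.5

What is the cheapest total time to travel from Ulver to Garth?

11.5 min

Candidate routes:
Ulver → Pirton → Colne → Garth: 2.4+1.9+7.2 = 11.5
Ulver → Linby → Dunly → Colne → Garth: 8.1+1.8+1.5+7.2 = 18.6
Ulver → Pirton → Colne → Dunly → Garth: 2.4+1.9+1.5+8.8 = 14.6
Cheapest is Ulver → Pirton → Colne → Garth at 11.5 min.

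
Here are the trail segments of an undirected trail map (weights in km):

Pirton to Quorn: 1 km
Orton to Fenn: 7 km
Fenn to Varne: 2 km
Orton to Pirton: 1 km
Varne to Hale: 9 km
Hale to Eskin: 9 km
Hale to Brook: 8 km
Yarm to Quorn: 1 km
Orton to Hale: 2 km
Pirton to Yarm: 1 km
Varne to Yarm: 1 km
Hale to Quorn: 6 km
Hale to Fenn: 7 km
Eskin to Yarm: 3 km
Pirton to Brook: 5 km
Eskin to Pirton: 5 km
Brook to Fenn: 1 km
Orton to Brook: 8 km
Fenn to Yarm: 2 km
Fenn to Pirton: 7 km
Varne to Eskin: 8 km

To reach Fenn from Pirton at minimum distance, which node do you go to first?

Candidate routes:
Pirton → Yarm → Fenn: 1+2 = 3
Pirton → Yarm → Varne → Fenn: 1+1+2 = 4
The minimum is 3 km via Pirton → Yarm → Fenn.
So from Pirton the first move is to Yarm.

Yarm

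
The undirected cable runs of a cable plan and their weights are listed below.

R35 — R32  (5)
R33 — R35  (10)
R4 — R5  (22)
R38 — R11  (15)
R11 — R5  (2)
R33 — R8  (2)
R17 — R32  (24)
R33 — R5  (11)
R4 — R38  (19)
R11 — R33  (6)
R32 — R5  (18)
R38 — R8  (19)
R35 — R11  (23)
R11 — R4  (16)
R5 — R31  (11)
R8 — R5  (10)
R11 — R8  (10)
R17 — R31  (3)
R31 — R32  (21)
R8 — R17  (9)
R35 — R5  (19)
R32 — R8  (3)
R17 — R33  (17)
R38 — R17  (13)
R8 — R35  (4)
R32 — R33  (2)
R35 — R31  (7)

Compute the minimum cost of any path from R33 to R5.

8

Candidate routes:
R33 → R5: 11 = 11
R33 → R8 → R5: 2+10 = 12
R33 → R11 → R5: 6+2 = 8
Cheapest is R33 → R11 → R5 at 8.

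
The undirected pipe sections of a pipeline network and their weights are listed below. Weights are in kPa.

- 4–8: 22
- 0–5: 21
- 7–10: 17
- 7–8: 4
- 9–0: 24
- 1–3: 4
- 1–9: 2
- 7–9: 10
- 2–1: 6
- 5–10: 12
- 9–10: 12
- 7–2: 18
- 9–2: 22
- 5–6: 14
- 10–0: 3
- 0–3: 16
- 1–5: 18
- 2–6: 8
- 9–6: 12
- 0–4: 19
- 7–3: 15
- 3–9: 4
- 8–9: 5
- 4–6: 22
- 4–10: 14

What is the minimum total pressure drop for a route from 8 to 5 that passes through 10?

29 kPa

Best 8 to 10: 8–9–10 costing 17
Shortest 10→5: 10–5 = 12
Total via 10: 17 + 12 = 29 kPa.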